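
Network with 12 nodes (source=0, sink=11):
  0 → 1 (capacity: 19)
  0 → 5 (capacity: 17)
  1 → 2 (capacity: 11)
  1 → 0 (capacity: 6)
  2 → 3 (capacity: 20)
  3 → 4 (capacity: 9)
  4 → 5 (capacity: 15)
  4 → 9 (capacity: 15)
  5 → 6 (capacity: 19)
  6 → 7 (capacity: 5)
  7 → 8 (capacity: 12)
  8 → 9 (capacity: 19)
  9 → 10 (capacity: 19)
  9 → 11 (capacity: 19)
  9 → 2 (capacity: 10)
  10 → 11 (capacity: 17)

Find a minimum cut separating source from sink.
Min cut value = 14, edges: (3,4), (6,7)

Min cut value: 14
Partition: S = [0, 1, 2, 3, 5, 6], T = [4, 7, 8, 9, 10, 11]
Cut edges: (3,4), (6,7)

By max-flow min-cut theorem, max flow = min cut = 14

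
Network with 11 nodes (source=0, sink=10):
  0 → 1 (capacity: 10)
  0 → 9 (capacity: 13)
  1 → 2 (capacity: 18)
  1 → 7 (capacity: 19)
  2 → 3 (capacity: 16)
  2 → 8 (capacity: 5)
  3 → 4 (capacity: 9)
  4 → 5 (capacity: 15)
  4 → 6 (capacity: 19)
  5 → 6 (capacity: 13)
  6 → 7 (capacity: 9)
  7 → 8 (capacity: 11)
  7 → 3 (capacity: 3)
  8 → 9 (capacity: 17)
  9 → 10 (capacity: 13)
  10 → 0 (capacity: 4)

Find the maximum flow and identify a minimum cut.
Max flow = 13, Min cut edges: (9,10)

Maximum flow: 13
Minimum cut: (9,10)
Partition: S = [0, 1, 2, 3, 4, 5, 6, 7, 8, 9], T = [10]

Max-flow min-cut theorem verified: both equal 13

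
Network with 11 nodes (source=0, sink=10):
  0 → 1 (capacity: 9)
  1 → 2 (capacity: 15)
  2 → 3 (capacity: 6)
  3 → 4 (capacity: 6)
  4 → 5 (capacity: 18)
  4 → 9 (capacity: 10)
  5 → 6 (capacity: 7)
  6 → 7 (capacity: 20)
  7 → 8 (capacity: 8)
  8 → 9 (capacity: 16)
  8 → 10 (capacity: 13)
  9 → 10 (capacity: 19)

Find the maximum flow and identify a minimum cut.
Max flow = 6, Min cut edges: (3,4)

Maximum flow: 6
Minimum cut: (3,4)
Partition: S = [0, 1, 2, 3], T = [4, 5, 6, 7, 8, 9, 10]

Max-flow min-cut theorem verified: both equal 6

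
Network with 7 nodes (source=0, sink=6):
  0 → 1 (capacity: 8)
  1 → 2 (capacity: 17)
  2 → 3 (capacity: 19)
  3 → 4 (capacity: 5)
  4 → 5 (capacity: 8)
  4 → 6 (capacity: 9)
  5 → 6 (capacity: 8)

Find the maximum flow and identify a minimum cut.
Max flow = 5, Min cut edges: (3,4)

Maximum flow: 5
Minimum cut: (3,4)
Partition: S = [0, 1, 2, 3], T = [4, 5, 6]

Max-flow min-cut theorem verified: both equal 5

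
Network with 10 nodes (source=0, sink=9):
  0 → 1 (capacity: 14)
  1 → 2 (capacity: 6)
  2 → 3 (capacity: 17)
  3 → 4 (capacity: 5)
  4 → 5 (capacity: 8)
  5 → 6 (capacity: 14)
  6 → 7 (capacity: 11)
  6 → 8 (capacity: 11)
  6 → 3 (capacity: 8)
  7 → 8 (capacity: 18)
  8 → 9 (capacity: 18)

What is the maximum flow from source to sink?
Maximum flow = 5

Max flow: 5

Flow assignment:
  0 → 1: 5/14
  1 → 2: 5/6
  2 → 3: 5/17
  3 → 4: 5/5
  4 → 5: 5/8
  5 → 6: 5/14
  6 → 8: 5/11
  8 → 9: 5/18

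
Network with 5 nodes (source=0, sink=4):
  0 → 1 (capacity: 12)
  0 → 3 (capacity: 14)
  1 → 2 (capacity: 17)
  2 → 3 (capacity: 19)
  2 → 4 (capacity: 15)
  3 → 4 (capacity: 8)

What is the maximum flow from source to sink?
Maximum flow = 20

Max flow: 20

Flow assignment:
  0 → 1: 12/12
  0 → 3: 8/14
  1 → 2: 12/17
  2 → 4: 12/15
  3 → 4: 8/8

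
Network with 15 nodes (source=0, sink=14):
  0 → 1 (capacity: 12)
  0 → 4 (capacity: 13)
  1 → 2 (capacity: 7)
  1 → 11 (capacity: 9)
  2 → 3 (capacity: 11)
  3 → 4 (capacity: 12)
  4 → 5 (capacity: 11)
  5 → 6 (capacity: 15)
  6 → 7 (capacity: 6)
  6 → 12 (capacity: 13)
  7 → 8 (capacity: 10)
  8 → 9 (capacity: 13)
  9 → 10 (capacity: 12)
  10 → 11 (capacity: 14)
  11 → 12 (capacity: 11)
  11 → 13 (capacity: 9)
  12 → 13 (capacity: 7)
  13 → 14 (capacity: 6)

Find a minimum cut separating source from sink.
Min cut value = 6, edges: (13,14)

Min cut value: 6
Partition: S = [0, 1, 2, 3, 4, 5, 6, 7, 8, 9, 10, 11, 12, 13], T = [14]
Cut edges: (13,14)

By max-flow min-cut theorem, max flow = min cut = 6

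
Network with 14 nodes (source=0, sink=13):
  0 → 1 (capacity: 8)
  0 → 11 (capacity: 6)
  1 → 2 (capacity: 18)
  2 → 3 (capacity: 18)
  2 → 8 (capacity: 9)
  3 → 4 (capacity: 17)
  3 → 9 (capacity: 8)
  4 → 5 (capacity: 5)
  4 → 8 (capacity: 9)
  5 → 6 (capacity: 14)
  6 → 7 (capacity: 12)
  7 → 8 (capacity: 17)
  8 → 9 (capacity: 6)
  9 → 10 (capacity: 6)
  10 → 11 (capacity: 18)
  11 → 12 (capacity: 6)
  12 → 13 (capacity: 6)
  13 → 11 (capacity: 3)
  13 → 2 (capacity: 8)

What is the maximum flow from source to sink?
Maximum flow = 6

Max flow: 6

Flow assignment:
  0 → 1: 6/8
  1 → 2: 6/18
  2 → 3: 6/18
  3 → 9: 6/8
  9 → 10: 6/6
  10 → 11: 6/18
  11 → 12: 6/6
  12 → 13: 6/6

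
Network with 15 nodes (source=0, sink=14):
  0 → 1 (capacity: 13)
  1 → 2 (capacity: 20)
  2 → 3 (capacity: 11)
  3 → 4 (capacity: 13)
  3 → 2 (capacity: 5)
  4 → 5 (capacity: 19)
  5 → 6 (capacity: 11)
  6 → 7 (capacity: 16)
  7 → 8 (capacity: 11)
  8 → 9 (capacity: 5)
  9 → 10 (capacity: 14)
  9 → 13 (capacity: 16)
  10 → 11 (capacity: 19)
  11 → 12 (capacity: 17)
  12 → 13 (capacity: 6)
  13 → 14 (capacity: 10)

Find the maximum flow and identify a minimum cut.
Max flow = 5, Min cut edges: (8,9)

Maximum flow: 5
Minimum cut: (8,9)
Partition: S = [0, 1, 2, 3, 4, 5, 6, 7, 8], T = [9, 10, 11, 12, 13, 14]

Max-flow min-cut theorem verified: both equal 5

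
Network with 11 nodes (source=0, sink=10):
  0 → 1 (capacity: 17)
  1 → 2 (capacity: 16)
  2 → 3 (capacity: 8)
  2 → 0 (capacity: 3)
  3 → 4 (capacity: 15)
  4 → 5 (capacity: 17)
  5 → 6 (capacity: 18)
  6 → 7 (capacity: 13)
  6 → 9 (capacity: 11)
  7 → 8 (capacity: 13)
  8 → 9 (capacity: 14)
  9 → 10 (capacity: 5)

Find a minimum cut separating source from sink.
Min cut value = 5, edges: (9,10)

Min cut value: 5
Partition: S = [0, 1, 2, 3, 4, 5, 6, 7, 8, 9], T = [10]
Cut edges: (9,10)

By max-flow min-cut theorem, max flow = min cut = 5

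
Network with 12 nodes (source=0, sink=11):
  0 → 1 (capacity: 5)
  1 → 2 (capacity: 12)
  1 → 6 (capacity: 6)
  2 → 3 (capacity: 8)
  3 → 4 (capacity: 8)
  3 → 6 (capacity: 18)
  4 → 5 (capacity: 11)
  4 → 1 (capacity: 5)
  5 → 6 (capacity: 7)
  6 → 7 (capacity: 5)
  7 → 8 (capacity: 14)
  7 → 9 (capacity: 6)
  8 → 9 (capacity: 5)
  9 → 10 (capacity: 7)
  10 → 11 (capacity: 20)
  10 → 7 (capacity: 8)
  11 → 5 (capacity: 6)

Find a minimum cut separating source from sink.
Min cut value = 5, edges: (6,7)

Min cut value: 5
Partition: S = [0, 1, 2, 3, 4, 5, 6], T = [7, 8, 9, 10, 11]
Cut edges: (6,7)

By max-flow min-cut theorem, max flow = min cut = 5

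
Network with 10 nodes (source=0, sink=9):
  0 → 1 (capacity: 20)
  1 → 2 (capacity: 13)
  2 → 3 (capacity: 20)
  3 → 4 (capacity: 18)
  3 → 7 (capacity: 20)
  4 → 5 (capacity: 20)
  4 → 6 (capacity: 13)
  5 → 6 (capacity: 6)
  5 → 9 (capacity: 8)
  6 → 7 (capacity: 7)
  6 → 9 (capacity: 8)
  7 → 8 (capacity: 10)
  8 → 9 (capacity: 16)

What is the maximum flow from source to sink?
Maximum flow = 13

Max flow: 13

Flow assignment:
  0 → 1: 13/20
  1 → 2: 13/13
  2 → 3: 13/20
  3 → 4: 13/18
  4 → 5: 13/20
  5 → 6: 5/6
  5 → 9: 8/8
  6 → 9: 5/8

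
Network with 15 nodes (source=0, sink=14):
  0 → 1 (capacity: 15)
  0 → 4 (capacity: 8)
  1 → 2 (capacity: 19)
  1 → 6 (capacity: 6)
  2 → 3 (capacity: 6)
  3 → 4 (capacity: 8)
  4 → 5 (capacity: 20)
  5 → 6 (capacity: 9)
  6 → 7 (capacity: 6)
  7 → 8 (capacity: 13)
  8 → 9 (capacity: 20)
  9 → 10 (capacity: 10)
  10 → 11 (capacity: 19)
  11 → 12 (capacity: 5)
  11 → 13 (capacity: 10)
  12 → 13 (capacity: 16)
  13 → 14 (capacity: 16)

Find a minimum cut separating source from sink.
Min cut value = 6, edges: (6,7)

Min cut value: 6
Partition: S = [0, 1, 2, 3, 4, 5, 6], T = [7, 8, 9, 10, 11, 12, 13, 14]
Cut edges: (6,7)

By max-flow min-cut theorem, max flow = min cut = 6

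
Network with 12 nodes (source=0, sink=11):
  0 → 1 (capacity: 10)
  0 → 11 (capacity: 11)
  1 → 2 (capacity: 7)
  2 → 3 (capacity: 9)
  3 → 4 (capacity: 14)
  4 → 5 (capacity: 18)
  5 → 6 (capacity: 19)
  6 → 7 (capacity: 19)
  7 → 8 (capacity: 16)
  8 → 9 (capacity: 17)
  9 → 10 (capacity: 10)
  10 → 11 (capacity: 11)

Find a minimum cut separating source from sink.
Min cut value = 18, edges: (0,11), (1,2)

Min cut value: 18
Partition: S = [0, 1], T = [2, 3, 4, 5, 6, 7, 8, 9, 10, 11]
Cut edges: (0,11), (1,2)

By max-flow min-cut theorem, max flow = min cut = 18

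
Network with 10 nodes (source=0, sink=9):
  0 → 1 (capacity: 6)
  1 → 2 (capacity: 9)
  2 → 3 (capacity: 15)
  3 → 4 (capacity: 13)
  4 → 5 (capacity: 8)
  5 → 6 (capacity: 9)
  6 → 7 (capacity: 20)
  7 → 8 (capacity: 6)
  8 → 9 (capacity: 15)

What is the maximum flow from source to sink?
Maximum flow = 6

Max flow: 6

Flow assignment:
  0 → 1: 6/6
  1 → 2: 6/9
  2 → 3: 6/15
  3 → 4: 6/13
  4 → 5: 6/8
  5 → 6: 6/9
  6 → 7: 6/20
  7 → 8: 6/6
  8 → 9: 6/15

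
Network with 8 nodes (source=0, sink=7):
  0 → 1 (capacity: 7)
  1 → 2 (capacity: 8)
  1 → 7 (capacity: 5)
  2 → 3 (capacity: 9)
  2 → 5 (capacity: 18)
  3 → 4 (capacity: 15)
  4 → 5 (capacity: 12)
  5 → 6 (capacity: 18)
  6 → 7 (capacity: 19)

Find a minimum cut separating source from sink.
Min cut value = 7, edges: (0,1)

Min cut value: 7
Partition: S = [0], T = [1, 2, 3, 4, 5, 6, 7]
Cut edges: (0,1)

By max-flow min-cut theorem, max flow = min cut = 7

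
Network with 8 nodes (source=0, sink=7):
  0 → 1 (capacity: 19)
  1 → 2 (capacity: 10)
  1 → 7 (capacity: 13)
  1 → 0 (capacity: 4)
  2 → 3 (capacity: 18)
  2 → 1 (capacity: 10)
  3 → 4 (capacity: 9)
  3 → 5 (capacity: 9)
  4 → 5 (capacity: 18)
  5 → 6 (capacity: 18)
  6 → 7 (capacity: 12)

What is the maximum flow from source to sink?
Maximum flow = 19

Max flow: 19

Flow assignment:
  0 → 1: 19/19
  1 → 2: 6/10
  1 → 7: 13/13
  2 → 3: 6/18
  3 → 5: 6/9
  5 → 6: 6/18
  6 → 7: 6/12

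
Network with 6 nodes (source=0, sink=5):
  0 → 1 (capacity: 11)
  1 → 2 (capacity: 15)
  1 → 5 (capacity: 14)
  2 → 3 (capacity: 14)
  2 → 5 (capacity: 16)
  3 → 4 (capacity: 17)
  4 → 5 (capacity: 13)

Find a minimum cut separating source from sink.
Min cut value = 11, edges: (0,1)

Min cut value: 11
Partition: S = [0], T = [1, 2, 3, 4, 5]
Cut edges: (0,1)

By max-flow min-cut theorem, max flow = min cut = 11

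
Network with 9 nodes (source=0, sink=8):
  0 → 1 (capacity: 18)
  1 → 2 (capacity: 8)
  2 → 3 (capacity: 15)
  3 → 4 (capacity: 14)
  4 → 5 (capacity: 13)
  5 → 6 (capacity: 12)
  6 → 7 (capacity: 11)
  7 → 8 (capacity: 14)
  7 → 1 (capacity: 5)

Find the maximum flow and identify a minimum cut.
Max flow = 8, Min cut edges: (1,2)

Maximum flow: 8
Minimum cut: (1,2)
Partition: S = [0, 1], T = [2, 3, 4, 5, 6, 7, 8]

Max-flow min-cut theorem verified: both equal 8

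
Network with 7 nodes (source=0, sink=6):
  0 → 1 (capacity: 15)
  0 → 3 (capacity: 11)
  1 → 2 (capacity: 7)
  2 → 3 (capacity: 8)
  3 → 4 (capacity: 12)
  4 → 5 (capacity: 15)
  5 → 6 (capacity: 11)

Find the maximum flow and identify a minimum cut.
Max flow = 11, Min cut edges: (5,6)

Maximum flow: 11
Minimum cut: (5,6)
Partition: S = [0, 1, 2, 3, 4, 5], T = [6]

Max-flow min-cut theorem verified: both equal 11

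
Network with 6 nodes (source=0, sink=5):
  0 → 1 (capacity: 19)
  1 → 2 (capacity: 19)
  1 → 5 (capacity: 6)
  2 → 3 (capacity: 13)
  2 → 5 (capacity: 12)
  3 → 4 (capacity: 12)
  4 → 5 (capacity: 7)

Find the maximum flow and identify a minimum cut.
Max flow = 19, Min cut edges: (0,1)

Maximum flow: 19
Minimum cut: (0,1)
Partition: S = [0], T = [1, 2, 3, 4, 5]

Max-flow min-cut theorem verified: both equal 19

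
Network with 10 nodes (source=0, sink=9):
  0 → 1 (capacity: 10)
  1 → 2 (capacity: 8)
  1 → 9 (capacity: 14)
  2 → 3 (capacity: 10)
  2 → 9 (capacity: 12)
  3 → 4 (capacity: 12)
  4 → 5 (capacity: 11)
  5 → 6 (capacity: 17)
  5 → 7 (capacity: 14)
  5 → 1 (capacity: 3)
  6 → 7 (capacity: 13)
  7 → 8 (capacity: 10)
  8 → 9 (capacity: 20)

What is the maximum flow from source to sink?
Maximum flow = 10

Max flow: 10

Flow assignment:
  0 → 1: 10/10
  1 → 9: 10/14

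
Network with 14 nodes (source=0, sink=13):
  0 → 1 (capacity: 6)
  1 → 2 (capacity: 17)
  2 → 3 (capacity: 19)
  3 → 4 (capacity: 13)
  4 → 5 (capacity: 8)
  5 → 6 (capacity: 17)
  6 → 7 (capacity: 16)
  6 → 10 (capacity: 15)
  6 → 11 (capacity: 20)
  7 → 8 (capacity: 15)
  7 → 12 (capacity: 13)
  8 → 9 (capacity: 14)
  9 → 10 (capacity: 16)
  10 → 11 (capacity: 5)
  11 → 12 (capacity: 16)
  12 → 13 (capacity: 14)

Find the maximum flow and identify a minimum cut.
Max flow = 6, Min cut edges: (0,1)

Maximum flow: 6
Minimum cut: (0,1)
Partition: S = [0], T = [1, 2, 3, 4, 5, 6, 7, 8, 9, 10, 11, 12, 13]

Max-flow min-cut theorem verified: both equal 6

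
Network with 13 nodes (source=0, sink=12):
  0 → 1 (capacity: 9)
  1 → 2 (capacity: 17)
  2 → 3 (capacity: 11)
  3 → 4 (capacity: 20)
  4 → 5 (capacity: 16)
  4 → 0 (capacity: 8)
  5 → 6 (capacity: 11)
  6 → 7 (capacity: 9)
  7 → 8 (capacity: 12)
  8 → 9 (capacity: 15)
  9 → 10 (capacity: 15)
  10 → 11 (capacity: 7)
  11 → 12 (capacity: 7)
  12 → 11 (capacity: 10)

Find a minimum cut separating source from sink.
Min cut value = 7, edges: (11,12)

Min cut value: 7
Partition: S = [0, 1, 2, 3, 4, 5, 6, 7, 8, 9, 10, 11], T = [12]
Cut edges: (11,12)

By max-flow min-cut theorem, max flow = min cut = 7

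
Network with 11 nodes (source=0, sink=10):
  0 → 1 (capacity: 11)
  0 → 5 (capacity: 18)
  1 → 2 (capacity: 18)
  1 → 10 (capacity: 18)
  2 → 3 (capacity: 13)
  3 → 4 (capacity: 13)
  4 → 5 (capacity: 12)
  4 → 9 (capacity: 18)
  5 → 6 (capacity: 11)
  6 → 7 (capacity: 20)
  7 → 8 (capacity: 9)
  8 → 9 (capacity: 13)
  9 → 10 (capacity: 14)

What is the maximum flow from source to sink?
Maximum flow = 20

Max flow: 20

Flow assignment:
  0 → 1: 11/11
  0 → 5: 9/18
  1 → 10: 11/18
  5 → 6: 9/11
  6 → 7: 9/20
  7 → 8: 9/9
  8 → 9: 9/13
  9 → 10: 9/14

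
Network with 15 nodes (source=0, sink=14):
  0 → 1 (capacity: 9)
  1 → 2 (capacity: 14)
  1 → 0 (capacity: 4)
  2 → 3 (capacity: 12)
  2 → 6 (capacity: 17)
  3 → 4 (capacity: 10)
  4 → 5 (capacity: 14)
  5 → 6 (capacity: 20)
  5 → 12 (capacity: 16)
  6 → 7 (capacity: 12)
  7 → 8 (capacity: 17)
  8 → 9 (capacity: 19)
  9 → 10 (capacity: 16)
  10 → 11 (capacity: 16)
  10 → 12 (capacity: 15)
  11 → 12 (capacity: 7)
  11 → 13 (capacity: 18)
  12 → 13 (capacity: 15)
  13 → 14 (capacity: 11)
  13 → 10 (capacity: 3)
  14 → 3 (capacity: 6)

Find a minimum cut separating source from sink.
Min cut value = 9, edges: (0,1)

Min cut value: 9
Partition: S = [0], T = [1, 2, 3, 4, 5, 6, 7, 8, 9, 10, 11, 12, 13, 14]
Cut edges: (0,1)

By max-flow min-cut theorem, max flow = min cut = 9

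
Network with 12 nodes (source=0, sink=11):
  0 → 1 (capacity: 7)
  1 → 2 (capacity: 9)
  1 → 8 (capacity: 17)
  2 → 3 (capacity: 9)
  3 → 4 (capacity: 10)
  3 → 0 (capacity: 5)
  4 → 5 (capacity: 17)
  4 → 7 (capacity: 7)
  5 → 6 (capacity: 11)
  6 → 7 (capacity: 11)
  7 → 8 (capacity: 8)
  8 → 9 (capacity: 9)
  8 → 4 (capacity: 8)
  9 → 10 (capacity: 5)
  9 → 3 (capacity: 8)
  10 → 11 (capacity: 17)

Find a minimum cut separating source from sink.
Min cut value = 5, edges: (9,10)

Min cut value: 5
Partition: S = [0, 1, 2, 3, 4, 5, 6, 7, 8, 9], T = [10, 11]
Cut edges: (9,10)

By max-flow min-cut theorem, max flow = min cut = 5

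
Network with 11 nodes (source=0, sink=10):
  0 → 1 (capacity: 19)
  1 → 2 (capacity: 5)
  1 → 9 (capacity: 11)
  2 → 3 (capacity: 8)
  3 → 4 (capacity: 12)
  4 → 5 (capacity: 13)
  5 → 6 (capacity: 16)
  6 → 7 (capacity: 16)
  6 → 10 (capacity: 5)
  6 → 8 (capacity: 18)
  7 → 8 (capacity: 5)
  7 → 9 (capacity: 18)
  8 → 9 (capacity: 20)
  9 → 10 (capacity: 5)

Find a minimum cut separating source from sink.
Min cut value = 10, edges: (6,10), (9,10)

Min cut value: 10
Partition: S = [0, 1, 2, 3, 4, 5, 6, 7, 8, 9], T = [10]
Cut edges: (6,10), (9,10)

By max-flow min-cut theorem, max flow = min cut = 10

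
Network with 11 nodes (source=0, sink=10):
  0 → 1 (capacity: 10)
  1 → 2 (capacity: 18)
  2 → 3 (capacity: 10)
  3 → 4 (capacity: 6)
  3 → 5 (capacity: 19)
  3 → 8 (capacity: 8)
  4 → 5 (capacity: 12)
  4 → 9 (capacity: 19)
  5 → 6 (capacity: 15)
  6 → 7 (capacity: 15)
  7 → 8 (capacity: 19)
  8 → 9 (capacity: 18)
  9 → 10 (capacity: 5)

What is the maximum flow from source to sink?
Maximum flow = 5

Max flow: 5

Flow assignment:
  0 → 1: 5/10
  1 → 2: 5/18
  2 → 3: 5/10
  3 → 4: 1/6
  3 → 8: 4/8
  4 → 9: 1/19
  8 → 9: 4/18
  9 → 10: 5/5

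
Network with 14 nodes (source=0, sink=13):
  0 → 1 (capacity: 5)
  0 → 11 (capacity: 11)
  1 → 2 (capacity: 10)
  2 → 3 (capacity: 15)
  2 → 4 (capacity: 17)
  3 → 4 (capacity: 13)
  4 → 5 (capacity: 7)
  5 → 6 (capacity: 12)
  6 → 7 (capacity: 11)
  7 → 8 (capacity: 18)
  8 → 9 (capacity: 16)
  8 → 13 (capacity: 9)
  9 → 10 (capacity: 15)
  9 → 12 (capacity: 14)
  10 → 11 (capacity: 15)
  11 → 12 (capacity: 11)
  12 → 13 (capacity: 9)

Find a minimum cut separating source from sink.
Min cut value = 14, edges: (0,1), (12,13)

Min cut value: 14
Partition: S = [0, 9, 10, 11, 12], T = [1, 2, 3, 4, 5, 6, 7, 8, 13]
Cut edges: (0,1), (12,13)

By max-flow min-cut theorem, max flow = min cut = 14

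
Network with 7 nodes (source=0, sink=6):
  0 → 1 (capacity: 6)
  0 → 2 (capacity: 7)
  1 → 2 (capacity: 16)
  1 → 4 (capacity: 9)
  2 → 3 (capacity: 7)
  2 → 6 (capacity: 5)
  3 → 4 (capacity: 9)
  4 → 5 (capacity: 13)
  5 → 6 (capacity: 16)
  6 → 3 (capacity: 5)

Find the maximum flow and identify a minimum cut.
Max flow = 13, Min cut edges: (0,1), (0,2)

Maximum flow: 13
Minimum cut: (0,1), (0,2)
Partition: S = [0], T = [1, 2, 3, 4, 5, 6]

Max-flow min-cut theorem verified: both equal 13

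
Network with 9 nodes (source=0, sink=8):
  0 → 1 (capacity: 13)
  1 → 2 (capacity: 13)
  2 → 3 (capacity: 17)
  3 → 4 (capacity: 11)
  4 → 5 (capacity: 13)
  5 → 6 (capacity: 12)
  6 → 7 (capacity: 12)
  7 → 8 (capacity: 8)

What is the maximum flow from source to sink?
Maximum flow = 8

Max flow: 8

Flow assignment:
  0 → 1: 8/13
  1 → 2: 8/13
  2 → 3: 8/17
  3 → 4: 8/11
  4 → 5: 8/13
  5 → 6: 8/12
  6 → 7: 8/12
  7 → 8: 8/8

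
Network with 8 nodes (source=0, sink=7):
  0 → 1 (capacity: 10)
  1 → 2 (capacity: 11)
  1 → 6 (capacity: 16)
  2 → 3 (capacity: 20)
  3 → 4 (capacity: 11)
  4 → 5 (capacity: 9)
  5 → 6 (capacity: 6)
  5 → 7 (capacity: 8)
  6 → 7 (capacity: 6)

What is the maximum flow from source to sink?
Maximum flow = 10

Max flow: 10

Flow assignment:
  0 → 1: 10/10
  1 → 2: 4/11
  1 → 6: 6/16
  2 → 3: 4/20
  3 → 4: 4/11
  4 → 5: 4/9
  5 → 7: 4/8
  6 → 7: 6/6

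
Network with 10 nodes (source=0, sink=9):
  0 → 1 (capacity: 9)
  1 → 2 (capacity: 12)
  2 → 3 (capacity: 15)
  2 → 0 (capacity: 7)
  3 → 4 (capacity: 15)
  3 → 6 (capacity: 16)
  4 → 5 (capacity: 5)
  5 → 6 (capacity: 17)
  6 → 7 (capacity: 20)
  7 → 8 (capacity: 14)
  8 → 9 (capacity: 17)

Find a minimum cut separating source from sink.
Min cut value = 9, edges: (0,1)

Min cut value: 9
Partition: S = [0], T = [1, 2, 3, 4, 5, 6, 7, 8, 9]
Cut edges: (0,1)

By max-flow min-cut theorem, max flow = min cut = 9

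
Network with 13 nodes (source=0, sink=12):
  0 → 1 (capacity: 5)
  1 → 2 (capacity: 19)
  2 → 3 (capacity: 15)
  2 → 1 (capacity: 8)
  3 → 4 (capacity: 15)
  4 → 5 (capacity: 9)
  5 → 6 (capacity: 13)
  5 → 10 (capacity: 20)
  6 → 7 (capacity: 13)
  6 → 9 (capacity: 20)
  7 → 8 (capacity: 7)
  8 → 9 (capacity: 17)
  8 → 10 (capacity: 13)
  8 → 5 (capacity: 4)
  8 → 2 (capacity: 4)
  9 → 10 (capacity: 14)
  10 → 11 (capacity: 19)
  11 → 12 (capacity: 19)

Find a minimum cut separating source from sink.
Min cut value = 5, edges: (0,1)

Min cut value: 5
Partition: S = [0], T = [1, 2, 3, 4, 5, 6, 7, 8, 9, 10, 11, 12]
Cut edges: (0,1)

By max-flow min-cut theorem, max flow = min cut = 5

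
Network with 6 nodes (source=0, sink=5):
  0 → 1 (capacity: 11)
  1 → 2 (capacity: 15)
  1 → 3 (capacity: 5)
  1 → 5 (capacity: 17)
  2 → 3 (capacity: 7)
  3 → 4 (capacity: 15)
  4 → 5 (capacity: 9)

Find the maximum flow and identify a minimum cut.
Max flow = 11, Min cut edges: (0,1)

Maximum flow: 11
Minimum cut: (0,1)
Partition: S = [0], T = [1, 2, 3, 4, 5]

Max-flow min-cut theorem verified: both equal 11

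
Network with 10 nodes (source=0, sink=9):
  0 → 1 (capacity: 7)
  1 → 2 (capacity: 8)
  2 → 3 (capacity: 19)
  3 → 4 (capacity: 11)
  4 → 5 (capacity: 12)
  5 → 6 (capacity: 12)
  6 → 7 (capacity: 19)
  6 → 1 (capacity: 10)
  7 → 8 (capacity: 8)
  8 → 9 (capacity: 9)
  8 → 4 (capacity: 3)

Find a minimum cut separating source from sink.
Min cut value = 7, edges: (0,1)

Min cut value: 7
Partition: S = [0], T = [1, 2, 3, 4, 5, 6, 7, 8, 9]
Cut edges: (0,1)

By max-flow min-cut theorem, max flow = min cut = 7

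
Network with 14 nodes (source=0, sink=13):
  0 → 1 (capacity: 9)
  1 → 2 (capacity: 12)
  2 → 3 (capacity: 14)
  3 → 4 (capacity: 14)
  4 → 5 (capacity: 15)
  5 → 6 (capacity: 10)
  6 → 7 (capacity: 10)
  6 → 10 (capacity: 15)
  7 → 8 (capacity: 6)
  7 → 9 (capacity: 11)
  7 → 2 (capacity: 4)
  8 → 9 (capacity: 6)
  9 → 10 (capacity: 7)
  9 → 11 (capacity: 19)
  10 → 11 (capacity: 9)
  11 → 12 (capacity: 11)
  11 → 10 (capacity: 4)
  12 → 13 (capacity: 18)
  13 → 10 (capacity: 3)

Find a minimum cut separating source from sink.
Min cut value = 9, edges: (0,1)

Min cut value: 9
Partition: S = [0], T = [1, 2, 3, 4, 5, 6, 7, 8, 9, 10, 11, 12, 13]
Cut edges: (0,1)

By max-flow min-cut theorem, max flow = min cut = 9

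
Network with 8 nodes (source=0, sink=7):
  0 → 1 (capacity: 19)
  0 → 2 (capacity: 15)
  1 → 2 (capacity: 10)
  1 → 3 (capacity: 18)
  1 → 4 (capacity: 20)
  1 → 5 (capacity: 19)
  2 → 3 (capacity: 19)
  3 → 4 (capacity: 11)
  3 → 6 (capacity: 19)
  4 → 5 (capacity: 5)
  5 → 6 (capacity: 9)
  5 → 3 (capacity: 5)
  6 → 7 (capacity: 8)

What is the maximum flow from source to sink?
Maximum flow = 8

Max flow: 8

Flow assignment:
  0 → 1: 8/19
  1 → 5: 8/19
  5 → 6: 8/9
  6 → 7: 8/8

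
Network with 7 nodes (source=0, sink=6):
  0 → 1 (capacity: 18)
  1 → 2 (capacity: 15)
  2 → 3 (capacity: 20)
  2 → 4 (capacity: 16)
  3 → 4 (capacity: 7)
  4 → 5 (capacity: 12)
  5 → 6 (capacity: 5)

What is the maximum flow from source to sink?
Maximum flow = 5

Max flow: 5

Flow assignment:
  0 → 1: 5/18
  1 → 2: 5/15
  2 → 4: 5/16
  4 → 5: 5/12
  5 → 6: 5/5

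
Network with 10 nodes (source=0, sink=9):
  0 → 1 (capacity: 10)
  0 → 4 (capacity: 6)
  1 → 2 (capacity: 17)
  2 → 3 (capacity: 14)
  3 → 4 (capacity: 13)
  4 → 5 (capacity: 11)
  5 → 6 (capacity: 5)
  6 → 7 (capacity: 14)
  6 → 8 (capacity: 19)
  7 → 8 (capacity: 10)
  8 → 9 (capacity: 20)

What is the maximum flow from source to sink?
Maximum flow = 5

Max flow: 5

Flow assignment:
  0 → 1: 5/10
  1 → 2: 5/17
  2 → 3: 5/14
  3 → 4: 5/13
  4 → 5: 5/11
  5 → 6: 5/5
  6 → 8: 5/19
  8 → 9: 5/20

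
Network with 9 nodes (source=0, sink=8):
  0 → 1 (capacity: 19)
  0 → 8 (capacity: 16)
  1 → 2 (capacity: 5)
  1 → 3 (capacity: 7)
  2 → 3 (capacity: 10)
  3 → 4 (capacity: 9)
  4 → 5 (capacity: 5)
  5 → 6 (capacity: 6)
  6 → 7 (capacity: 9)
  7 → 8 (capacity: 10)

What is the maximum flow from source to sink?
Maximum flow = 21

Max flow: 21

Flow assignment:
  0 → 1: 5/19
  0 → 8: 16/16
  1 → 2: 2/5
  1 → 3: 3/7
  2 → 3: 2/10
  3 → 4: 5/9
  4 → 5: 5/5
  5 → 6: 5/6
  6 → 7: 5/9
  7 → 8: 5/10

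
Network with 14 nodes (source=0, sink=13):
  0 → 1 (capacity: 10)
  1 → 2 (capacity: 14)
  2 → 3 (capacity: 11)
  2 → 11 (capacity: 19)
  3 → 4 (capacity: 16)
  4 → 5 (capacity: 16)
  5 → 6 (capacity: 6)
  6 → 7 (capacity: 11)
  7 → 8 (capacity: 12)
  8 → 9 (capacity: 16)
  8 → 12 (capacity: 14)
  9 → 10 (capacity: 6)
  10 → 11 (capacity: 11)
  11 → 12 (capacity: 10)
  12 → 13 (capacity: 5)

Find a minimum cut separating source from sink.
Min cut value = 5, edges: (12,13)

Min cut value: 5
Partition: S = [0, 1, 2, 3, 4, 5, 6, 7, 8, 9, 10, 11, 12], T = [13]
Cut edges: (12,13)

By max-flow min-cut theorem, max flow = min cut = 5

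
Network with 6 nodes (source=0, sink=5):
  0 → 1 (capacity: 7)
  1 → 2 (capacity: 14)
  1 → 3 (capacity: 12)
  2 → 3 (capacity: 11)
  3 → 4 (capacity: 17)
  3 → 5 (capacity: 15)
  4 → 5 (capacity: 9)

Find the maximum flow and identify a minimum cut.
Max flow = 7, Min cut edges: (0,1)

Maximum flow: 7
Minimum cut: (0,1)
Partition: S = [0], T = [1, 2, 3, 4, 5]

Max-flow min-cut theorem verified: both equal 7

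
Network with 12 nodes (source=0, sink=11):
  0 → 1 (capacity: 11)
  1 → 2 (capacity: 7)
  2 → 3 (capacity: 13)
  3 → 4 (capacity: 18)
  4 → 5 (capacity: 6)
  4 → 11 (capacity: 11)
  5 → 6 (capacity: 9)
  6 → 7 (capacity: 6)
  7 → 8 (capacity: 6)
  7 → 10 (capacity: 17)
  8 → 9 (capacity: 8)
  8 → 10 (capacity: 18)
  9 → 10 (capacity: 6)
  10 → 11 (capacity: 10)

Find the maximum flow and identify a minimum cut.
Max flow = 7, Min cut edges: (1,2)

Maximum flow: 7
Minimum cut: (1,2)
Partition: S = [0, 1], T = [2, 3, 4, 5, 6, 7, 8, 9, 10, 11]

Max-flow min-cut theorem verified: both equal 7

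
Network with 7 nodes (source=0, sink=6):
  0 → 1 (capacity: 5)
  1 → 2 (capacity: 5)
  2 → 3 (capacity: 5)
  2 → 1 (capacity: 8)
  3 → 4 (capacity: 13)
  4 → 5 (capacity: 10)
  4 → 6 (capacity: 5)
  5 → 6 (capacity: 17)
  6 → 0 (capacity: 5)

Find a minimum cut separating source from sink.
Min cut value = 5, edges: (2,3)

Min cut value: 5
Partition: S = [0, 1, 2], T = [3, 4, 5, 6]
Cut edges: (2,3)

By max-flow min-cut theorem, max flow = min cut = 5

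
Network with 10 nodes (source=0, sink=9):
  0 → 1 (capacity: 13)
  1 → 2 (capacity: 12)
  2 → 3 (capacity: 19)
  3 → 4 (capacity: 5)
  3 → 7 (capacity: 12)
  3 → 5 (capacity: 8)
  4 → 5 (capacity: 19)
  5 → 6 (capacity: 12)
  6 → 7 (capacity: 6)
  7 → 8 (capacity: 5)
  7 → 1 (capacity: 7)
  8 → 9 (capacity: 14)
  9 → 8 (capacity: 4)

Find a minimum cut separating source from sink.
Min cut value = 5, edges: (7,8)

Min cut value: 5
Partition: S = [0, 1, 2, 3, 4, 5, 6, 7], T = [8, 9]
Cut edges: (7,8)

By max-flow min-cut theorem, max flow = min cut = 5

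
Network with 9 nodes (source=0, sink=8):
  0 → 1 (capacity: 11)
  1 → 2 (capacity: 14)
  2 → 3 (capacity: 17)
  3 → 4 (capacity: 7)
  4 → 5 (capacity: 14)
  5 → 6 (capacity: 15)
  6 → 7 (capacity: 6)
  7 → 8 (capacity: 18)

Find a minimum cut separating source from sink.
Min cut value = 6, edges: (6,7)

Min cut value: 6
Partition: S = [0, 1, 2, 3, 4, 5, 6], T = [7, 8]
Cut edges: (6,7)

By max-flow min-cut theorem, max flow = min cut = 6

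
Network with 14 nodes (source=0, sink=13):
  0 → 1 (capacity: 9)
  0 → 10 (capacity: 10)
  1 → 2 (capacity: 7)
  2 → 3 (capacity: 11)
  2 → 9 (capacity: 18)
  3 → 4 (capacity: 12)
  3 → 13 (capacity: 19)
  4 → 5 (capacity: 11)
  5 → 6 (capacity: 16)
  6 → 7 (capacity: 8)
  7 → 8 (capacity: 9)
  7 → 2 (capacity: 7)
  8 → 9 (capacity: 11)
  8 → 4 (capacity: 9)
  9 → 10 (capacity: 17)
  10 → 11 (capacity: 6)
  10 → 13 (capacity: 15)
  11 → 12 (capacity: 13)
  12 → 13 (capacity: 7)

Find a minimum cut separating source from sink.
Min cut value = 17, edges: (0,10), (1,2)

Min cut value: 17
Partition: S = [0, 1], T = [2, 3, 4, 5, 6, 7, 8, 9, 10, 11, 12, 13]
Cut edges: (0,10), (1,2)

By max-flow min-cut theorem, max flow = min cut = 17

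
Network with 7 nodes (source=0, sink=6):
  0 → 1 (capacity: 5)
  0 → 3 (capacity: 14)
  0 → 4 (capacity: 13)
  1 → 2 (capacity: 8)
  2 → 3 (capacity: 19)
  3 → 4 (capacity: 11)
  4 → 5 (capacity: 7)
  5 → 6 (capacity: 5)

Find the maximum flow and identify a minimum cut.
Max flow = 5, Min cut edges: (5,6)

Maximum flow: 5
Minimum cut: (5,6)
Partition: S = [0, 1, 2, 3, 4, 5], T = [6]

Max-flow min-cut theorem verified: both equal 5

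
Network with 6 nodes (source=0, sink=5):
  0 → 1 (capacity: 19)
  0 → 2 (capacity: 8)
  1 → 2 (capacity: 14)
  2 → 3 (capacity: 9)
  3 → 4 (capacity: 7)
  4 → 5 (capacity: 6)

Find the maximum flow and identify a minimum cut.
Max flow = 6, Min cut edges: (4,5)

Maximum flow: 6
Minimum cut: (4,5)
Partition: S = [0, 1, 2, 3, 4], T = [5]

Max-flow min-cut theorem verified: both equal 6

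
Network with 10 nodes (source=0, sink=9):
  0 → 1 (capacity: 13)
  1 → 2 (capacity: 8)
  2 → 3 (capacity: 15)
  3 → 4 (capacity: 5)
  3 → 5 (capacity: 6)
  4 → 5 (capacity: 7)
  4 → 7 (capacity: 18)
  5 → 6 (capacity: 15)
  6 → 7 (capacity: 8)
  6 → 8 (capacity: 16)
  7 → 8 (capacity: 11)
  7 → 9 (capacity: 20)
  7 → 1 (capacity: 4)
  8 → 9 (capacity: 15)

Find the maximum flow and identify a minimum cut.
Max flow = 8, Min cut edges: (1,2)

Maximum flow: 8
Minimum cut: (1,2)
Partition: S = [0, 1], T = [2, 3, 4, 5, 6, 7, 8, 9]

Max-flow min-cut theorem verified: both equal 8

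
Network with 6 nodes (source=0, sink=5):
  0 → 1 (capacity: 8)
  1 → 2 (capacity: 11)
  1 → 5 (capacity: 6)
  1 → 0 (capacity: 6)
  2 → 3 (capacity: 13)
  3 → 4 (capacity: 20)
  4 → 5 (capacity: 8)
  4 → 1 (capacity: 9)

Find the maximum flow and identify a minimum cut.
Max flow = 8, Min cut edges: (0,1)

Maximum flow: 8
Minimum cut: (0,1)
Partition: S = [0], T = [1, 2, 3, 4, 5]

Max-flow min-cut theorem verified: both equal 8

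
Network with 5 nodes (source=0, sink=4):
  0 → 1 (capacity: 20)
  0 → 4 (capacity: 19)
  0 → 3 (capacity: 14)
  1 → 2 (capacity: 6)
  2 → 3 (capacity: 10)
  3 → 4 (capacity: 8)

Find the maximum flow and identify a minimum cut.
Max flow = 27, Min cut edges: (0,4), (3,4)

Maximum flow: 27
Minimum cut: (0,4), (3,4)
Partition: S = [0, 1, 2, 3], T = [4]

Max-flow min-cut theorem verified: both equal 27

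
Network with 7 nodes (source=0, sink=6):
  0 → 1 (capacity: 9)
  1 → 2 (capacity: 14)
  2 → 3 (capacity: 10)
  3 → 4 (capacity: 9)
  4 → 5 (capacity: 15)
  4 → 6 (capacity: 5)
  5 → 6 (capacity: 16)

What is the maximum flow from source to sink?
Maximum flow = 9

Max flow: 9

Flow assignment:
  0 → 1: 9/9
  1 → 2: 9/14
  2 → 3: 9/10
  3 → 4: 9/9
  4 → 5: 4/15
  4 → 6: 5/5
  5 → 6: 4/16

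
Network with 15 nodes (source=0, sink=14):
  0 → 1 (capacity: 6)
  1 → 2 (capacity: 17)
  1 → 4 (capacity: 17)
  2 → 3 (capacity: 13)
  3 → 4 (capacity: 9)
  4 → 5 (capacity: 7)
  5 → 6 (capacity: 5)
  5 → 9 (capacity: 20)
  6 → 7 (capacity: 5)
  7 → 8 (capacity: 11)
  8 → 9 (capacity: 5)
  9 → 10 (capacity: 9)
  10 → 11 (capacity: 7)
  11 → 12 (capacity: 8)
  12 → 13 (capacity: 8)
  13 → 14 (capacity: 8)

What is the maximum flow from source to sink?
Maximum flow = 6

Max flow: 6

Flow assignment:
  0 → 1: 6/6
  1 → 4: 6/17
  4 → 5: 6/7
  5 → 9: 6/20
  9 → 10: 6/9
  10 → 11: 6/7
  11 → 12: 6/8
  12 → 13: 6/8
  13 → 14: 6/8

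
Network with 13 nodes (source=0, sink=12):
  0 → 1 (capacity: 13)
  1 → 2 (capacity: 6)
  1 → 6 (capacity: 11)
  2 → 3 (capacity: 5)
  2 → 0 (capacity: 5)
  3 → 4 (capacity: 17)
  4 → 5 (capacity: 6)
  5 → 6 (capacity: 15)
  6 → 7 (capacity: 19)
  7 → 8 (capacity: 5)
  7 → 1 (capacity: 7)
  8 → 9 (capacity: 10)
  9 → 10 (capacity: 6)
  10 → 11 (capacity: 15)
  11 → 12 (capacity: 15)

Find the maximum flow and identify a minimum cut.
Max flow = 5, Min cut edges: (7,8)

Maximum flow: 5
Minimum cut: (7,8)
Partition: S = [0, 1, 2, 3, 4, 5, 6, 7], T = [8, 9, 10, 11, 12]

Max-flow min-cut theorem verified: both equal 5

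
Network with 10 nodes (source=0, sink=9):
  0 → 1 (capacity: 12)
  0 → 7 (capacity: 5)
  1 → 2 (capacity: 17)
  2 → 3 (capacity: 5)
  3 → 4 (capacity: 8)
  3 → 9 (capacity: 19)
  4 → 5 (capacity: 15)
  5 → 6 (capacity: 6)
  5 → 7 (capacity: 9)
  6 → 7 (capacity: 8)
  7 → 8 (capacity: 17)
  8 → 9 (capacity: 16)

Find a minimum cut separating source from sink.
Min cut value = 10, edges: (0,7), (2,3)

Min cut value: 10
Partition: S = [0, 1, 2], T = [3, 4, 5, 6, 7, 8, 9]
Cut edges: (0,7), (2,3)

By max-flow min-cut theorem, max flow = min cut = 10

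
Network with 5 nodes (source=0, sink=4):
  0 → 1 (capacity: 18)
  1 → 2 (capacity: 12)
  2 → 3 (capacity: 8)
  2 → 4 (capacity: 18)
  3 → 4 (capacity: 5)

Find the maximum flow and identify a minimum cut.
Max flow = 12, Min cut edges: (1,2)

Maximum flow: 12
Minimum cut: (1,2)
Partition: S = [0, 1], T = [2, 3, 4]

Max-flow min-cut theorem verified: both equal 12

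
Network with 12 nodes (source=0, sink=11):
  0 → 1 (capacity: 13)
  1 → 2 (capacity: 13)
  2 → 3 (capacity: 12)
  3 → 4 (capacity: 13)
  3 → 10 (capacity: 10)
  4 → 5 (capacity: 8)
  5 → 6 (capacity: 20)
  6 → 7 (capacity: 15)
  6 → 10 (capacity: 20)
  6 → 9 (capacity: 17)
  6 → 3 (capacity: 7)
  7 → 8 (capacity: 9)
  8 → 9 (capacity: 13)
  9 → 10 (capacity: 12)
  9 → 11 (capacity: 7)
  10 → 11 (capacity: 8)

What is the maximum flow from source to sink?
Maximum flow = 12

Max flow: 12

Flow assignment:
  0 → 1: 12/13
  1 → 2: 12/13
  2 → 3: 12/12
  3 → 4: 4/13
  3 → 10: 8/10
  4 → 5: 4/8
  5 → 6: 4/20
  6 → 9: 4/17
  9 → 11: 4/7
  10 → 11: 8/8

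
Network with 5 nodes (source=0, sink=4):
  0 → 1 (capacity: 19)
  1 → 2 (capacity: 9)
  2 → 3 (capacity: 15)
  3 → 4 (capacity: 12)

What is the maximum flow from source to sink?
Maximum flow = 9

Max flow: 9

Flow assignment:
  0 → 1: 9/19
  1 → 2: 9/9
  2 → 3: 9/15
  3 → 4: 9/12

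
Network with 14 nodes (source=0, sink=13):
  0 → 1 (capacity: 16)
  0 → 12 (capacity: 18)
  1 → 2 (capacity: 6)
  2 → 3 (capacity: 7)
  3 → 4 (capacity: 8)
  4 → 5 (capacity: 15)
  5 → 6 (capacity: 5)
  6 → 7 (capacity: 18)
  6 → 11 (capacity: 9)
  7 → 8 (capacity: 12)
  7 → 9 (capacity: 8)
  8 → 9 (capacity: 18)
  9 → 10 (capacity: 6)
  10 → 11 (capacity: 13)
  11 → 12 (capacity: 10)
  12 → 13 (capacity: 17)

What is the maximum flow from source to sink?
Maximum flow = 17

Max flow: 17

Flow assignment:
  0 → 1: 5/16
  0 → 12: 12/18
  1 → 2: 5/6
  2 → 3: 5/7
  3 → 4: 5/8
  4 → 5: 5/15
  5 → 6: 5/5
  6 → 11: 5/9
  11 → 12: 5/10
  12 → 13: 17/17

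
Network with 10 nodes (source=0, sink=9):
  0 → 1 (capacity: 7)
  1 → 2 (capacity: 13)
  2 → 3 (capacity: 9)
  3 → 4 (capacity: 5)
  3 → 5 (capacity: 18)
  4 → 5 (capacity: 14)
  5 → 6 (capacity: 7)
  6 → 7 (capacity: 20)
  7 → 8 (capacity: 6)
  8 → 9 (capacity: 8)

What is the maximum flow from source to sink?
Maximum flow = 6

Max flow: 6

Flow assignment:
  0 → 1: 6/7
  1 → 2: 6/13
  2 → 3: 6/9
  3 → 5: 6/18
  5 → 6: 6/7
  6 → 7: 6/20
  7 → 8: 6/6
  8 → 9: 6/8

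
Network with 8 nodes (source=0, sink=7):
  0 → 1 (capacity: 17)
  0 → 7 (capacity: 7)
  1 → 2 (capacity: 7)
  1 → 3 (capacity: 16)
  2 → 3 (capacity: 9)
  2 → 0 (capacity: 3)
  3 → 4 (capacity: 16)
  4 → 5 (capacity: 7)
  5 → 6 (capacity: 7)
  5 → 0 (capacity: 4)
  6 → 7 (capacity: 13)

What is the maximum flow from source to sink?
Maximum flow = 14

Max flow: 14

Flow assignment:
  0 → 1: 10/17
  0 → 7: 7/7
  1 → 2: 3/7
  1 → 3: 7/16
  2 → 0: 3/3
  3 → 4: 7/16
  4 → 5: 7/7
  5 → 6: 7/7
  6 → 7: 7/13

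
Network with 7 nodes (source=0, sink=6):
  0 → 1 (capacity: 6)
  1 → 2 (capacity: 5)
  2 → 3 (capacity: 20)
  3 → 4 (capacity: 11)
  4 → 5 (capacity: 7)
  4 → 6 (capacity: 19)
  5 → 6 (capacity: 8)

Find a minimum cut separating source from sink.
Min cut value = 5, edges: (1,2)

Min cut value: 5
Partition: S = [0, 1], T = [2, 3, 4, 5, 6]
Cut edges: (1,2)

By max-flow min-cut theorem, max flow = min cut = 5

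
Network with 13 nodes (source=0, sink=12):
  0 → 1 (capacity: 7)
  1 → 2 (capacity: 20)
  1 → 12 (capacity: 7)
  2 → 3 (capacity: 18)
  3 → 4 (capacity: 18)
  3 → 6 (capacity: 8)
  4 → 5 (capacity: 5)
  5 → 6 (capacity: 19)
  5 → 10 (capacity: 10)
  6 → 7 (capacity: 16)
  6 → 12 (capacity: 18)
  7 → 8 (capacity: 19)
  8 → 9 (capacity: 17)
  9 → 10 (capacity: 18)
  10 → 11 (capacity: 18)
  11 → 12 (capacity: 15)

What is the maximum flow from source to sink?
Maximum flow = 7

Max flow: 7

Flow assignment:
  0 → 1: 7/7
  1 → 12: 7/7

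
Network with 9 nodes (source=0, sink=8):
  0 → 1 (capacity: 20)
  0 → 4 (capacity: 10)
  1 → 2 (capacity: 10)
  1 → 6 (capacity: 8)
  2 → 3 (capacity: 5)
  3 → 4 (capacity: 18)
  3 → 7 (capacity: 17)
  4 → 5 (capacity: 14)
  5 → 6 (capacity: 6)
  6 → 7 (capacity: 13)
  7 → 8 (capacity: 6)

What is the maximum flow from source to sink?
Maximum flow = 6

Max flow: 6

Flow assignment:
  0 → 1: 5/20
  0 → 4: 1/10
  1 → 2: 5/10
  2 → 3: 5/5
  3 → 4: 5/18
  4 → 5: 6/14
  5 → 6: 6/6
  6 → 7: 6/13
  7 → 8: 6/6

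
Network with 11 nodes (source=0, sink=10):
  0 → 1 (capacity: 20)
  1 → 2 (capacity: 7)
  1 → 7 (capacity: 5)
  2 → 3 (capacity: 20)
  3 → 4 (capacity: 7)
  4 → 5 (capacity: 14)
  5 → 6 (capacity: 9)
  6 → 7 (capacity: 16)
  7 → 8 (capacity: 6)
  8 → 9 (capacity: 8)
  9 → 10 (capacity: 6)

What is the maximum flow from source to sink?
Maximum flow = 6

Max flow: 6

Flow assignment:
  0 → 1: 6/20
  1 → 2: 6/7
  2 → 3: 6/20
  3 → 4: 6/7
  4 → 5: 6/14
  5 → 6: 6/9
  6 → 7: 6/16
  7 → 8: 6/6
  8 → 9: 6/8
  9 → 10: 6/6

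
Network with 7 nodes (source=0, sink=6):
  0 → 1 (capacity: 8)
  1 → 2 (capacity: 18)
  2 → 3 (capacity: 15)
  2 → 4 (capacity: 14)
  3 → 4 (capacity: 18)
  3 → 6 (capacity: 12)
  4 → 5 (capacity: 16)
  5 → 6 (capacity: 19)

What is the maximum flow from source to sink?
Maximum flow = 8

Max flow: 8

Flow assignment:
  0 → 1: 8/8
  1 → 2: 8/18
  2 → 3: 8/15
  3 → 6: 8/12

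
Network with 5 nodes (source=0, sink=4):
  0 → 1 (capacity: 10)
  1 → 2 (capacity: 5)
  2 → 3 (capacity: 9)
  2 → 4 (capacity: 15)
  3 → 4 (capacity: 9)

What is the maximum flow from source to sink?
Maximum flow = 5

Max flow: 5

Flow assignment:
  0 → 1: 5/10
  1 → 2: 5/5
  2 → 4: 5/15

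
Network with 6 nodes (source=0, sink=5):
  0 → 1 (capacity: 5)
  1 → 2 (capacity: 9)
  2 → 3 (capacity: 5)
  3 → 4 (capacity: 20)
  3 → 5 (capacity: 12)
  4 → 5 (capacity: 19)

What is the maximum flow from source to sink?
Maximum flow = 5

Max flow: 5

Flow assignment:
  0 → 1: 5/5
  1 → 2: 5/9
  2 → 3: 5/5
  3 → 5: 5/12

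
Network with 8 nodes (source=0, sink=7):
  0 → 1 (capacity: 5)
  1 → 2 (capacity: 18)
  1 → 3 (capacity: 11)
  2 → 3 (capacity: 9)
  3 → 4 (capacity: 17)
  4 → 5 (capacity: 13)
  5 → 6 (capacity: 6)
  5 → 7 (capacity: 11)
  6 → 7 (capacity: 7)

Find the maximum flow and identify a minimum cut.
Max flow = 5, Min cut edges: (0,1)

Maximum flow: 5
Minimum cut: (0,1)
Partition: S = [0], T = [1, 2, 3, 4, 5, 6, 7]

Max-flow min-cut theorem verified: both equal 5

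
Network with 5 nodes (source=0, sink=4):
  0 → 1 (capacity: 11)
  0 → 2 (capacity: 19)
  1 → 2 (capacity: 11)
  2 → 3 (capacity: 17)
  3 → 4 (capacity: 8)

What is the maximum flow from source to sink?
Maximum flow = 8

Max flow: 8

Flow assignment:
  0 → 1: 8/11
  1 → 2: 8/11
  2 → 3: 8/17
  3 → 4: 8/8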